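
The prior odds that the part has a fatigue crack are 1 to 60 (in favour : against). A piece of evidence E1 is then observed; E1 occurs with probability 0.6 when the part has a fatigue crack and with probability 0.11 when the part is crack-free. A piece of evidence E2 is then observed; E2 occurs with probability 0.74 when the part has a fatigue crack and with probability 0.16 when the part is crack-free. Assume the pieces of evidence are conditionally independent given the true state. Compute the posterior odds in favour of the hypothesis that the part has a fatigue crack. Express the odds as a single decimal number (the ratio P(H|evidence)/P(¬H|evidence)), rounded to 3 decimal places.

Posterior odds ≈ 0.420

Prior odds = 1/60 = 0.016667.
Likelihood ratio for E1 = 0.6/0.11 = 5.4545.
Likelihood ratio for E2 = 0.74/0.16 = 4.6250.
Posterior odds = prior odds × LR₁ × LR₂ = 0.42045.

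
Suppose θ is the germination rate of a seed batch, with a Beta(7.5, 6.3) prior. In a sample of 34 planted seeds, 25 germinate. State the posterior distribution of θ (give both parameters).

Posterior: Beta(32.5, 15.3)

Observing 25 successes and 9 failures updates Beta(7.5, 6.3) by adding the success and failure counts to the two shape parameters: α = 7.5+25 = 32.5, β = 6.3+9 = 15.3.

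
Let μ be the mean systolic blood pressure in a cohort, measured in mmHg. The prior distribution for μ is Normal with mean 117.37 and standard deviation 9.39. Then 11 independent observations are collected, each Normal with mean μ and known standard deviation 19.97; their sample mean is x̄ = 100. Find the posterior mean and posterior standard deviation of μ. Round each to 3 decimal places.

Posterior mean ≈ 105.061; posterior SD ≈ 5.069

With known σ, the Normal prior is conjugate. Weight on the data is w = (n/σ²)/(n/σ² + 1/τ₀²) = 0.0275827/(0.0275827+0.0113415) = 0.70863.
Posterior mean = w·x̄ + (1−w)·μ₀ = 0.70863·100 + 0.29137·117.37 = 105.061. Posterior variance = 1/(0.0275827+0.0113415) = 25.6910, so SD = 5.069.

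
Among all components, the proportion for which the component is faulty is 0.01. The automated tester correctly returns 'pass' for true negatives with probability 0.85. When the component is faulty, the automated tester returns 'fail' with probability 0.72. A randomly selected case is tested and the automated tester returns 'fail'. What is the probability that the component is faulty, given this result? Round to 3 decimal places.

P(H | E) ≈ 0.046

Let H be the event that the component is faulty. P(H) = 0.01, so P(¬H) = 0.99. With E the 'fail' result, P(E|H) = 0.72 and P(E|¬H) = 0.15.
P(E) = 0.72·0.01 + 0.15·0.99 = 0.0072000 + 0.14850 = 0.15570.
By Bayes' theorem, P(H|E) = 0.0072000 / 0.15570 = 0.046.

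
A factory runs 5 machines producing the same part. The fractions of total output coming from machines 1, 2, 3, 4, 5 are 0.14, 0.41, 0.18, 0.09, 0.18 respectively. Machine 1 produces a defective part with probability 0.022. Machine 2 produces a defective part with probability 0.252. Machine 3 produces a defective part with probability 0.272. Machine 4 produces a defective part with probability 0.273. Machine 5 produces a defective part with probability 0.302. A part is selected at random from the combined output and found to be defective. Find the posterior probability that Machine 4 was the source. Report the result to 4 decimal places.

P(defective|M1) = 0.022; P(defective|M2) = 0.252; P(defective|M3) = 0.272; P(defective|M4) = 0.273; P(defective|M5) = 0.302.
Prior × likelihood for each source: 0.14·0.022=0.003080, 0.41·0.252=0.1033, 0.18·0.272=0.04896, 0.09·0.273=0.02457, 0.18·0.302=0.05436. Summing gives P(defective) = 0.23429.
P(Machine 4 | defective) = 0.02457 / 0.23429 = 0.1049.

Posterior probability ≈ 0.1049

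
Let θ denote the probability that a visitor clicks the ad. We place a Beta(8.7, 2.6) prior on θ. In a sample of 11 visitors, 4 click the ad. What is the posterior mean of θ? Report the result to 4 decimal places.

Posterior mean ≈ 0.5695

Observing 4 successes and 7 failures updates Beta(8.7, 2.6) by adding the success and failure counts to the two shape parameters: α = 8.7+4 = 12.7, β = 2.6+7 = 9.6.
Posterior mean = α/(α+β) = 12.7/22.3 = 0.5695.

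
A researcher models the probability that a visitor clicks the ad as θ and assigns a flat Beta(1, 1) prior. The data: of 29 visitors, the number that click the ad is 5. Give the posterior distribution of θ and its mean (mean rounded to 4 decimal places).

Observing 5 successes and 24 failures updates Beta(1, 1) by adding the success and failure counts to the two shape parameters: α = 1+5 = 6, β = 1+24 = 25.
E[θ | data] = 6/(6+25) = 0.1935.

Posterior: Beta(6, 25); mean ≈ 0.1935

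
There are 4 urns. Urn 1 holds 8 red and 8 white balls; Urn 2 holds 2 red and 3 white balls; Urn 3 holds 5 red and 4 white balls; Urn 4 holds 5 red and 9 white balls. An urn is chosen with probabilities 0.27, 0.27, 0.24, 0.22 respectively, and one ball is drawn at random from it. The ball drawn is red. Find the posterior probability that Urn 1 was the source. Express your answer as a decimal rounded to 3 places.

Tabulate prior·likelihood by source: [1] prior 0.27, lik 0.5, product 0.1350; [2] prior 0.27, lik 0.4, product 0.1080; [3] prior 0.24, lik 0.5556, product 0.1333; [4] prior 0.22, lik 0.3571, product 0.07857.
Normalizing constant = 0.45490; the posterior for Urn 1 is its product over the sum, 0.1350/0.45490 = 0.297.

Posterior probability ≈ 0.297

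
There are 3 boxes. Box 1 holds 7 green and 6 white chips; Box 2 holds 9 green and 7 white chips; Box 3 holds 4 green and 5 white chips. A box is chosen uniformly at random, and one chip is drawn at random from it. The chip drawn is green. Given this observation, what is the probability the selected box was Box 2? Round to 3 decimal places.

P(green|Box 1) = 0.5385; P(green|Box 2) = 0.5625; P(green|Box 3) = 0.4444.
Prior × likelihood for each source: 0.333333·0.5385=0.1795, 0.333333·0.5625=0.1875, 0.333333·0.4444=0.1481. Summing gives P(green) = 0.51514.
P(Box 2 | green) = 0.1875 / 0.51514 = 0.364.

Posterior probability ≈ 0.364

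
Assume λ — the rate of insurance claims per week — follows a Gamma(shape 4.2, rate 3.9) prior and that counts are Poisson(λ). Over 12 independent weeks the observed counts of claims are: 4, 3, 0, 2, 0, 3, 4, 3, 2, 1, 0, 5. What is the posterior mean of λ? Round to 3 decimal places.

Total count ∑xᵢ = 27 over n = 12 weeks.
Gamma is conjugate to the Poisson likelihood: posterior is Gamma(shape = 4.2+27 = 31.2, rate = 3.9+12 = 15.9).
E[λ | data] = 31.2/15.9 = 1.962.

Posterior mean ≈ 1.962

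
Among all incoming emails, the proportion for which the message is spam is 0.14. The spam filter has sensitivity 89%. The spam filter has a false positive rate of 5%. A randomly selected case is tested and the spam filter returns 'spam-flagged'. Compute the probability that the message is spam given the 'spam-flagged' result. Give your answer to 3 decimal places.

P(H | E) ≈ 0.743

Let H be the event that the message is spam. P(H) = 0.14, so P(¬H) = 0.86. With E the 'spam-flagged' result, P(E|H) = 0.89 and P(E|¬H) = 0.05.
P(E) = 0.89·0.14 + 0.05·0.86 = 0.12460 + 0.043000 = 0.16760.
By Bayes' theorem, P(H|E) = 0.12460 / 0.16760 = 0.743.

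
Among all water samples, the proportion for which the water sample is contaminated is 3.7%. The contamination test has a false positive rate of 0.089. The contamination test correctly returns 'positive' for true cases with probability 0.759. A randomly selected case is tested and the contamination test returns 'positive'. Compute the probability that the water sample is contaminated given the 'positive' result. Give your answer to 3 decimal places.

Let H be the event that the water sample is contaminated. P(H) = 0.037, so P(¬H) = 0.963. With E the 'positive' result, P(E|H) = 0.759 and P(E|¬H) = 0.089.
P(E) = 0.759·0.037 + 0.089·0.963 = 0.028083 + 0.085707 = 0.11379.
By Bayes' theorem, P(H|E) = 0.028083 / 0.11379 = 0.247.

P(H | E) ≈ 0.247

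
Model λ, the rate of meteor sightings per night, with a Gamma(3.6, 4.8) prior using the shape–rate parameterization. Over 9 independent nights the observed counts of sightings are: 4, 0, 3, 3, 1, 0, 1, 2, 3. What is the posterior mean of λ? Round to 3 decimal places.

Posterior mean ≈ 1.493

Total count ∑xᵢ = 17 over n = 9 nights.
Gamma is conjugate to the Poisson likelihood: posterior is Gamma(shape = 3.6+17 = 20.6, rate = 4.8+9 = 13.8).
Posterior mean = shape/rate = 20.6/13.8 = 1.493.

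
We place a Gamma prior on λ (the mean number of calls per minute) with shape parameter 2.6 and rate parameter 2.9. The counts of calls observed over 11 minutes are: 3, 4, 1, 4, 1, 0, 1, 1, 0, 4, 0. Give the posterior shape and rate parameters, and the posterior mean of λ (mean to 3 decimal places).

The Poisson likelihood adds the total count to the shape and the number of exposure periods to the rate. Here ∑xᵢ = 19 and n = 11, so shape 2.6→21.6 and rate 2.9→13.9.
Posterior mean = shape/rate = 21.6/13.9 = 1.554.

Posterior: Gamma(shape=21.6, rate=13.9); mean ≈ 1.554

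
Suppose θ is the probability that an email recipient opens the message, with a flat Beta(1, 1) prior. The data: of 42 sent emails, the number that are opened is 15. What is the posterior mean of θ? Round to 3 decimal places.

The binomial likelihood is conjugate to the Beta prior: with 15 successes and 27 failures, the posterior is Beta(1+15, 1+27) = Beta(16, 28).
E[θ | data] = 16/(16+28) = 0.364.

Posterior mean ≈ 0.364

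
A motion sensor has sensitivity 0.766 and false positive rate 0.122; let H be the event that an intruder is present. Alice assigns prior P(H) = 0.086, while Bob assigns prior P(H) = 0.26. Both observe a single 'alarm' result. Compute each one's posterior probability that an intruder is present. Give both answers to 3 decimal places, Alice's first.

Alice: 0.371; Bob: 0.688

P('+'|H) = 0.766, P('+'|¬H) = 0.122.
Alice: numerator 0.766·0.086 = 0.065876; evidence = 0.065876+0.122·0.914 = 0.17738; posterior = 0.371.
Bob: numerator 0.766·0.26 = 0.19916; evidence = 0.19916+0.122·0.74 = 0.28944; posterior = 0.688.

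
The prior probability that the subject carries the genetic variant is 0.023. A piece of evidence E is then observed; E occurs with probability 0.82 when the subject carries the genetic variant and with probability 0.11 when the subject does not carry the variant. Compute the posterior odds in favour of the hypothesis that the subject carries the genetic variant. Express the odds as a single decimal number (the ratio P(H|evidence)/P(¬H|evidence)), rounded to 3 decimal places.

Posterior odds ≈ 0.175

Prior odds = 0.023/(1−0.023) = 0.023541.
Likelihood ratio for E = 0.82/0.11 = 7.4545.
Posterior odds = prior odds × LR = 0.17549.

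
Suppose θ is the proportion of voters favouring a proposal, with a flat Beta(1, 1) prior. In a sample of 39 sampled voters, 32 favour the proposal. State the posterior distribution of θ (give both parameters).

The binomial likelihood is conjugate to the Beta prior: with 32 successes and 7 failures, the posterior is Beta(1+32, 1+7) = Beta(33, 8).

Posterior: Beta(33, 8)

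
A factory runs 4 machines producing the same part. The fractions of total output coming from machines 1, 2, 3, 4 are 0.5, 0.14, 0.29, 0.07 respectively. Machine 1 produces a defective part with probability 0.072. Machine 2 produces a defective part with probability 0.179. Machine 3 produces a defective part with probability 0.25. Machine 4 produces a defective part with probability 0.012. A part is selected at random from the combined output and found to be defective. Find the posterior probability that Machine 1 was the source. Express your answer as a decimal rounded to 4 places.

Tabulate prior·likelihood by source: [1] prior 0.5, lik 0.072, product 0.03600; [2] prior 0.14, lik 0.179, product 0.02506; [3] prior 0.29, lik 0.25, product 0.07250; [4] prior 0.07, lik 0.012, product 0.0008400.
Normalizing constant = 0.13440; the posterior for Machine 1 is its product over the sum, 0.03600/0.13440 = 0.2679.

Posterior probability ≈ 0.2679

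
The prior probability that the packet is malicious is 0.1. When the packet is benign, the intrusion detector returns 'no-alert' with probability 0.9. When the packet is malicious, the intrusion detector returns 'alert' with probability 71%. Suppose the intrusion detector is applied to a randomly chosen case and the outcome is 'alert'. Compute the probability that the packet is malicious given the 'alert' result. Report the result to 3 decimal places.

P(H | E) ≈ 0.441

Let H be the event that the packet is malicious. P(H) = 0.1, so P(¬H) = 0.9. With E the 'alert' result, P(E|H) = 0.71 and P(E|¬H) = 0.1.
P(E) = 0.71·0.1 + 0.1·0.9 = 0.071000 + 0.090000 = 0.16100.
By Bayes' theorem, P(H|E) = 0.071000 / 0.16100 = 0.441.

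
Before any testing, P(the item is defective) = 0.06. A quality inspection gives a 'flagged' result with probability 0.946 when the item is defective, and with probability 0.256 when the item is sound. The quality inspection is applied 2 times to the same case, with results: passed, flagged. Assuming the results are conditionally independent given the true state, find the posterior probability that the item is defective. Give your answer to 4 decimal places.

Posterior P(H) ≈ 0.0168

With H the event that the item is defective, the joint likelihood of the observed sequence is P(data|H) = 0.054·0.946 = 0.051084 and P(data|¬H) = 0.744·0.256 = 0.19046.
Bayes: P(H|data) = 0.06·0.051084 / (0.06·0.051084 + 0.94·0.19046) = 0.0030650/0.18210 = 0.0168.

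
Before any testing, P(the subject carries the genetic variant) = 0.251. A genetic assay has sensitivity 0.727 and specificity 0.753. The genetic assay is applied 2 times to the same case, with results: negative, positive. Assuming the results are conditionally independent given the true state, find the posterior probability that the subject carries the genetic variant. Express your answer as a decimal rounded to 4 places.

With H the event that the subject carries the genetic variant, the joint likelihood of the observed sequence is P(data|H) = 0.273·0.727 = 0.19847 and P(data|¬H) = 0.753·0.247 = 0.18599.
Bayes: P(H|data) = 0.251·0.19847 / (0.251·0.19847 + 0.749·0.18599) = 0.049816/0.18912 = 0.2634.

Posterior P(H) ≈ 0.2634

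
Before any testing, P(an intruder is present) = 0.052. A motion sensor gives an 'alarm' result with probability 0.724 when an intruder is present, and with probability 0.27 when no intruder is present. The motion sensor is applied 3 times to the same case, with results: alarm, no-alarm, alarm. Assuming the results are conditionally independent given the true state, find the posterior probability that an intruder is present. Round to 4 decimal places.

With H the event that an intruder is present, the joint likelihood of the observed sequence is P(data|H) = 0.724·0.276·0.724 = 0.14467 and P(data|¬H) = 0.27·0.73·0.27 = 0.053217.
Bayes: P(H|data) = 0.052·0.14467 / (0.052·0.14467 + 0.948·0.053217) = 0.0075230/0.057973 = 0.1298.

Posterior P(H) ≈ 0.1298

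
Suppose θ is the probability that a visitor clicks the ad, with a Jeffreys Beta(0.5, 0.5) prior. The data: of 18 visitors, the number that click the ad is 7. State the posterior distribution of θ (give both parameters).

Posterior: Beta(7.5, 11.5)

Observing 7 successes and 11 failures updates Beta(0.5, 0.5) by adding the success and failure counts to the two shape parameters: α = 0.5+7 = 7.5, β = 0.5+11 = 11.5.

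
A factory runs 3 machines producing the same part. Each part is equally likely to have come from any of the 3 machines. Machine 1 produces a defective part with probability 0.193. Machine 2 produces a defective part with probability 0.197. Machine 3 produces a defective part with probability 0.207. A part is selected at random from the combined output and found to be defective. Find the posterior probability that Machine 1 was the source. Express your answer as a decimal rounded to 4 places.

Posterior probability ≈ 0.3233

P(defective|M1) = 0.193; P(defective|M2) = 0.197; P(defective|M3) = 0.207.
Prior × likelihood for each source: 0.333333·0.193=0.06433, 0.333333·0.197=0.06567, 0.333333·0.207=0.06900. Summing gives P(defective) = 0.19900.
P(Machine 1 | defective) = 0.06433 / 0.19900 = 0.3233.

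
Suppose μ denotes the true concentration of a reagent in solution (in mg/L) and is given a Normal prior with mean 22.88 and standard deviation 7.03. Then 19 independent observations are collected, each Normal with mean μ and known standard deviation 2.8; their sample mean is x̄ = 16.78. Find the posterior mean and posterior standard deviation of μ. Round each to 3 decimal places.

Prior precision 1/τ₀² = 1/7.03² = 0.0202344; data precision n/σ² = 19/2.8² = 2.42347.
Posterior precision = 0.0202344 + 2.42347 = 2.44370, giving posterior SD = 1/√2.44370 = 0.640.
Posterior mean = (0.0202344·22.88 + 2.42347·16.78) / 2.44370 = 16.831.

Posterior mean ≈ 16.831; posterior SD ≈ 0.640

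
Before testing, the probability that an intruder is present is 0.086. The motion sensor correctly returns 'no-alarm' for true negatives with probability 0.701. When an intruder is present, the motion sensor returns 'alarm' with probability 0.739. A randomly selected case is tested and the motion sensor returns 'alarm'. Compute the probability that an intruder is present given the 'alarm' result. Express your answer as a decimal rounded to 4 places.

P(H | E) ≈ 0.1887

Write H for 'an intruder is present'. Prior odds H:¬H = 0.086/0.914 = 0.094092. For the 'alarm' outcome, the likelihood ratio is 0.739/0.299 = 2.4716.
Posterior odds = 0.094092 × 2.4716 = 0.23255, so P(H|E) = 0.23255/(1+0.23255) = 0.1887.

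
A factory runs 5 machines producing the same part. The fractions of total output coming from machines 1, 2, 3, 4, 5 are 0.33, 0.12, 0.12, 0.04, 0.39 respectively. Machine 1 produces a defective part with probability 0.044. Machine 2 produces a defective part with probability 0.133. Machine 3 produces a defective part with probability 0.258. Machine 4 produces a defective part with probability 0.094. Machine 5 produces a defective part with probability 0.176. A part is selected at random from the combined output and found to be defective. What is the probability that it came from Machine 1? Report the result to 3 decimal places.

Posterior probability ≈ 0.108

Tabulate prior·likelihood by source: [1] prior 0.33, lik 0.044, product 0.01452; [2] prior 0.12, lik 0.133, product 0.01596; [3] prior 0.12, lik 0.258, product 0.03096; [4] prior 0.04, lik 0.094, product 0.003760; [5] prior 0.39, lik 0.176, product 0.06864.
Normalizing constant = 0.13384; the posterior for Machine 1 is its product over the sum, 0.01452/0.13384 = 0.108.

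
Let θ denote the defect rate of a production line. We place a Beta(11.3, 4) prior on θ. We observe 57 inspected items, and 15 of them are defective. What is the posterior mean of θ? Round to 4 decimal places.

Posterior mean ≈ 0.3638

Observing 15 successes and 42 failures updates Beta(11.3, 4) by adding the success and failure counts to the two shape parameters: α = 11.3+15 = 26.3, β = 4+42 = 46.
E[θ | data] = 26.3/(26.3+46) = 0.3638.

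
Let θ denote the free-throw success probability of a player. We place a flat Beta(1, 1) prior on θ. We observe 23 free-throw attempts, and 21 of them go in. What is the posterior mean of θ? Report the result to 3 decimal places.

The binomial likelihood is conjugate to the Beta prior: with 21 successes and 2 failures, the posterior is Beta(1+21, 1+2) = Beta(22, 3).
E[θ | data] = 22/(22+3) = 0.880.

Posterior mean ≈ 0.880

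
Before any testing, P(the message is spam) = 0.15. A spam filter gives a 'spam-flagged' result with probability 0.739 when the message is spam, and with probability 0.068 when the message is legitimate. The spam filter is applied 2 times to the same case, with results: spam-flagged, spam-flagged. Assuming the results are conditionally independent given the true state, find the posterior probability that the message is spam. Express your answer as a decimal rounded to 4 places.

Posterior P(H) ≈ 0.9542

With H the event that the message is spam, the joint likelihood of the observed sequence is P(data|H) = 0.739·0.739 = 0.54612 and P(data|¬H) = 0.068·0.068 = 0.0046240.
Bayes: P(H|data) = 0.15·0.54612 / (0.15·0.54612 + 0.85·0.0046240) = 0.081918/0.085849 = 0.9542.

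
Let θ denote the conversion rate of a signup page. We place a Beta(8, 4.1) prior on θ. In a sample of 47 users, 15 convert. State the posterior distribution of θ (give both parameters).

Posterior: Beta(23, 36.1)

Observing 15 successes and 32 failures updates Beta(8, 4.1) by adding the success and failure counts to the two shape parameters: α = 8+15 = 23, β = 4.1+32 = 36.1.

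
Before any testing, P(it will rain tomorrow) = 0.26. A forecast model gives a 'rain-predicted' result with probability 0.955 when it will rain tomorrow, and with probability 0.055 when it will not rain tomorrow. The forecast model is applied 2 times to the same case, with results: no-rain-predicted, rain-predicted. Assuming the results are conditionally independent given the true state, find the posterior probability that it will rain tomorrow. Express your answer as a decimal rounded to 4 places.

Posterior P(H) ≈ 0.2251

With H the event that it will rain tomorrow, the joint likelihood of the observed sequence is P(data|H) = 0.045·0.955 = 0.042975 and P(data|¬H) = 0.945·0.055 = 0.051975.
Bayes: P(H|data) = 0.26·0.042975 / (0.26·0.042975 + 0.74·0.051975) = 0.011173/0.049635 = 0.2251.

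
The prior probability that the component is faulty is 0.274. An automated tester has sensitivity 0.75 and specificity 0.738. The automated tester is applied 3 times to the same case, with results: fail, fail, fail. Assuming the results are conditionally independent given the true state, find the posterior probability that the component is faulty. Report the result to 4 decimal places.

Posterior P(H) ≈ 0.8985

Let H be the event that the component is faulty; start with P(H) = 0.274. P('fail'|H) = 0.75, P('fail'|¬H) = 0.262.
Update on result 1 ('fail'): P(H) ← 0.75·0.2740 / (0.75·0.2740 + 0.262·0.7260) = 0.20550/0.39571 = 0.5193.
Update on result 2 ('fail'): P(H) ← 0.75·0.5193 / (0.75·0.5193 + 0.262·0.4807) = 0.38949/0.51543 = 0.7557.
Update on result 3 ('fail'): P(H) ← 0.75·0.7557 / (0.75·0.7557 + 0.262·0.2443) = 0.56675/0.63076 = 0.8985.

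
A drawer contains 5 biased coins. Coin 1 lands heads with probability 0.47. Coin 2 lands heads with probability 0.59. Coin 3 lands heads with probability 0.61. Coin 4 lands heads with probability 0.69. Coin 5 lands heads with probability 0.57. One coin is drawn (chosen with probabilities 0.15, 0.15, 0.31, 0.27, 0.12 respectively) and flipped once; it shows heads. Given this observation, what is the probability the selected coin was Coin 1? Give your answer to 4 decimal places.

Tabulate prior·likelihood by source: [1] prior 0.15, lik 0.47, product 0.07050; [2] prior 0.15, lik 0.59, product 0.08850; [3] prior 0.31, lik 0.61, product 0.1891; [4] prior 0.27, lik 0.69, product 0.1863; [5] prior 0.12, lik 0.57, product 0.06840.
Normalizing constant = 0.60280; the posterior for Coin 1 is its product over the sum, 0.07050/0.60280 = 0.1170.

Posterior probability ≈ 0.1170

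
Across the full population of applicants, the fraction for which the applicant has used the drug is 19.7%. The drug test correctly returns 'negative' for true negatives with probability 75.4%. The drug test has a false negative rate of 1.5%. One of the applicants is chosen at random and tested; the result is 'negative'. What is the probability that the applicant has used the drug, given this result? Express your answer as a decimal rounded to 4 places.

P(H | E) ≈ 0.0049

Let H be the event that the applicant has used the drug. P(H) = 0.197, so P(¬H) = 0.803. With E the 'negative' result, P(E|H) = 0.015 and P(E|¬H) = 0.754.
P(E) = 0.015·0.197 + 0.754·0.803 = 0.0029550 + 0.60546 = 0.60842.
By Bayes' theorem, P(H|E) = 0.0029550 / 0.60842 = 0.0049.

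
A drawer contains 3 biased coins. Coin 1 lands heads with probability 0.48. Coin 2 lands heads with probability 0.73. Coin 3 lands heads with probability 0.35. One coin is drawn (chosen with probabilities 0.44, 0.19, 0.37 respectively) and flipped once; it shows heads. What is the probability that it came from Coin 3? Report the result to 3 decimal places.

P(heads|C1) = 0.48; P(heads|C2) = 0.73; P(heads|C3) = 0.35.
Prior × likelihood for each source: 0.44·0.48=0.2112, 0.19·0.73=0.1387, 0.37·0.35=0.1295. Summing gives P(heads) = 0.47940.
P(Coin 3 | heads) = 0.1295 / 0.47940 = 0.270.

Posterior probability ≈ 0.270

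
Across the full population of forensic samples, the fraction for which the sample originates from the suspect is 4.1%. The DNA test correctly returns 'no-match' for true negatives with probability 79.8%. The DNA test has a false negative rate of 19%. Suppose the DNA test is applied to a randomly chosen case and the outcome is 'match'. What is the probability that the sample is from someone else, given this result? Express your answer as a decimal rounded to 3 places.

Let H be the event that the sample originates from the suspect. P(H) = 0.041, so P(¬H) = 0.959. With E the 'match' result, P(E|H) = 0.81 and P(E|¬H) = 0.202.
P(E) = 0.81·0.041 + 0.202·0.959 = 0.033210 + 0.19372 = 0.22693.
By Bayes' theorem, P(H|E) = 0.033210 / 0.22693 = 0.146. Hence P(¬H|E) = 1 − 0.146 = 0.854.

P(¬H | E) ≈ 0.854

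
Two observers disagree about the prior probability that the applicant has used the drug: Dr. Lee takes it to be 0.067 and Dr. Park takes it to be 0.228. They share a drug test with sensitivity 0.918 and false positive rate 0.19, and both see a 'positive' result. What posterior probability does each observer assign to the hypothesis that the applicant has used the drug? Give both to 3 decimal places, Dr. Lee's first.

P('+'|H) = 0.918, P('+'|¬H) = 0.19.
Dr. Lee: numerator 0.918·0.067 = 0.061506; evidence = 0.061506+0.19·0.933 = 0.23878; posterior = 0.258.
Dr. Park: numerator 0.918·0.228 = 0.20930; evidence = 0.20930+0.19·0.772 = 0.35598; posterior = 0.588.

Dr. Lee: 0.258; Dr. Park: 0.588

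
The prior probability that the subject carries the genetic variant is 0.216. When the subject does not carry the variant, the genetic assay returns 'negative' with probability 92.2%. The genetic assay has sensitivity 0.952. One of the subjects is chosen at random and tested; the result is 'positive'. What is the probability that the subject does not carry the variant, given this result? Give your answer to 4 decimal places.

P(¬H | E) ≈ 0.2292

Write H for 'the subject carries the genetic variant'. Prior odds H:¬H = 0.216/0.784 = 0.27551. For the 'positive' outcome, the likelihood ratio is 0.952/0.078 = 12.205.
Posterior odds = 0.27551 × 12.205 = 3.3626, so P(H|E) = 3.3626/(1+3.3626) = 0.7708. Then P(¬H|E) = 1 − 0.7708 = 0.2292.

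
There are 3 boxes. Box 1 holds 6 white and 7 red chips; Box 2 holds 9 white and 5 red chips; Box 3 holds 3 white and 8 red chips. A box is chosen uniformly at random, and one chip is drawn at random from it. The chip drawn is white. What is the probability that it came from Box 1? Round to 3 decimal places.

Tabulate prior·likelihood by source: [1] prior 0.333333, lik 0.4615, product 0.1538; [2] prior 0.333333, lik 0.6429, product 0.2143; [3] prior 0.333333, lik 0.2727, product 0.09091.
Normalizing constant = 0.45904; the posterior for Box 1 is its product over the sum, 0.1538/0.45904 = 0.335.

Posterior probability ≈ 0.335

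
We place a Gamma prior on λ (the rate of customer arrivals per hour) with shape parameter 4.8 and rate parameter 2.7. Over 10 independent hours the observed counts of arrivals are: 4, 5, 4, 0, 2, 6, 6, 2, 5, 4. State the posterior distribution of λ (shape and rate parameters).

The Poisson likelihood adds the total count to the shape and the number of exposure periods to the rate. Here ∑xᵢ = 38 and n = 10, so shape 4.8→42.8 and rate 2.7→12.7.

Posterior: Gamma(shape=42.8, rate=12.7)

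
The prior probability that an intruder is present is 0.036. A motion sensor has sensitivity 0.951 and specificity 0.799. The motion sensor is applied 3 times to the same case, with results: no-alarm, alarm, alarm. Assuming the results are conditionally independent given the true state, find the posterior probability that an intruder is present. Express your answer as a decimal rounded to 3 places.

Posterior P(H) ≈ 0.049

Let H be the event that an intruder is present; start with P(H) = 0.036. P('alarm'|H) = 0.951, P('alarm'|¬H) = 0.201.
Update on result 1 ('no-alarm'): P(H) ← 0.049·0.0360 / (0.049·0.0360 + 0.799·0.9640) = 0.0017640/0.77200 = 0.0023.
Update on result 2 ('alarm'): P(H) ← 0.951·0.0023 / (0.951·0.0023 + 0.201·0.9977) = 0.0021730/0.20271 = 0.0107.
Update on result 3 ('alarm'): P(H) ← 0.951·0.0107 / (0.951·0.0107 + 0.201·0.9893) = 0.010194/0.20904 = 0.0488.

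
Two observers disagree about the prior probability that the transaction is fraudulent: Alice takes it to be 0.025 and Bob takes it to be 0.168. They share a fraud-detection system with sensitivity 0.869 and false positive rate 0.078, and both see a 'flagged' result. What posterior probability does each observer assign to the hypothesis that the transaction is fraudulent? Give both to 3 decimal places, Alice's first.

P('+'|H) = 0.869, P('+'|¬H) = 0.078.
Alice: numerator 0.869·0.025 = 0.021725; evidence = 0.021725+0.078·0.975 = 0.097775; posterior = 0.222.
Bob: numerator 0.869·0.168 = 0.14599; evidence = 0.14599+0.078·0.832 = 0.21089; posterior = 0.692.

Alice: 0.222; Bob: 0.692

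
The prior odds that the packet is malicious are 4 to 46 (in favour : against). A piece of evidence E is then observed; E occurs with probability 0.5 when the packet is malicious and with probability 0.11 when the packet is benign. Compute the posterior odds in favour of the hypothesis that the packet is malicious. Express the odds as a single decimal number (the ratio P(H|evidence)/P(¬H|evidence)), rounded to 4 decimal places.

Prior odds = 4/46 = 0.086957. In log-odds, ln(0.086957) = -2.4423.
Add log likelihood ratio: ln(4.5455) = 1.5141.
Posterior log-odds = -0.92822, so posterior odds = exp(-0.92822) = 0.39526.

Posterior odds ≈ 0.3953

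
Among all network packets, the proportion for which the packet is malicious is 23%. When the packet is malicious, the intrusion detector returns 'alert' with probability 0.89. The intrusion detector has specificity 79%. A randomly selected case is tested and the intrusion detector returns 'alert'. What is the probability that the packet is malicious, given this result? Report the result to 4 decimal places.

Let H be the event that the packet is malicious. P(H) = 0.23, so P(¬H) = 0.77. With E the 'alert' result, P(E|H) = 0.89 and P(E|¬H) = 0.21.
P(E) = 0.89·0.23 + 0.21·0.77 = 0.20470 + 0.16170 = 0.36640.
By Bayes' theorem, P(H|E) = 0.20470 / 0.36640 = 0.5587.

P(H | E) ≈ 0.5587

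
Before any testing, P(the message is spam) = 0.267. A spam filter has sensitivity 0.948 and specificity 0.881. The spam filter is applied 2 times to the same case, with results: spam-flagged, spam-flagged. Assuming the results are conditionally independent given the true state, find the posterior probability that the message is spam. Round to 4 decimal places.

Posterior P(H) ≈ 0.9585

With H the event that the message is spam, the joint likelihood of the observed sequence is P(data|H) = 0.948·0.948 = 0.89870 and P(data|¬H) = 0.119·0.119 = 0.014161.
Bayes: P(H|data) = 0.267·0.89870 / (0.267·0.89870 + 0.733·0.014161) = 0.23995/0.25033 = 0.9585.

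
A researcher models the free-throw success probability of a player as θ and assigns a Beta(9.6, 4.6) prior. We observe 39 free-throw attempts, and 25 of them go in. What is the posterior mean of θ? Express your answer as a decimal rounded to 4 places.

The binomial likelihood is conjugate to the Beta prior: with 25 successes and 14 failures, the posterior is Beta(9.6+25, 4.6+14) = Beta(34.6, 18.6).
E[θ | data] = 34.6/(34.6+18.6) = 0.6504.

Posterior mean ≈ 0.6504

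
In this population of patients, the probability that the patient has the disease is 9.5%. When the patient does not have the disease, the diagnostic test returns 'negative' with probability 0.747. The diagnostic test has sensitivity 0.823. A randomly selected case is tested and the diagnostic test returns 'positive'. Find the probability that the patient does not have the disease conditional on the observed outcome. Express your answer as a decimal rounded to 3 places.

P(¬H | E) ≈ 0.745

Let H be the event that the patient has the disease. P(H) = 0.095, so P(¬H) = 0.905. With E the 'positive' result, P(E|H) = 0.823 and P(E|¬H) = 0.253.
P(E) = 0.823·0.095 + 0.253·0.905 = 0.078185 + 0.22897 = 0.30715.
By Bayes' theorem, P(H|E) = 0.078185 / 0.30715 = 0.255. Hence P(¬H|E) = 1 − 0.255 = 0.745.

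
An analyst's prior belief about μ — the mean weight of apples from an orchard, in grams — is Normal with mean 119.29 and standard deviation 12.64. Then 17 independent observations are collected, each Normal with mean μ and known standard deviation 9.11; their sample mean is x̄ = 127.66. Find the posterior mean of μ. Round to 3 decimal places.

Posterior mean ≈ 127.412

Prior precision 1/τ₀² = 1/12.64² = 0.00625901; data precision n/σ² = 17/9.11² = 0.204839.
Posterior precision = 0.00625901 + 0.204839 = 0.211098.
Posterior mean = (0.00625901·119.29 + 0.204839·127.66) / 0.211098 = 127.412.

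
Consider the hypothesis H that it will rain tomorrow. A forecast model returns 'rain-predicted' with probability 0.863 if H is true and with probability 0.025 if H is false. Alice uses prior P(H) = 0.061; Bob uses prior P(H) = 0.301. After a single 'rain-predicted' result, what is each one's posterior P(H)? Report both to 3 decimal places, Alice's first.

Alice: 0.692; Bob: 0.937

P('+'|H) = 0.863, P('+'|¬H) = 0.025.
Alice: numerator 0.863·0.061 = 0.052643; evidence = 0.052643+0.025·0.939 = 0.076118; posterior = 0.692.
Bob: numerator 0.863·0.301 = 0.25976; evidence = 0.25976+0.025·0.699 = 0.27724; posterior = 0.937.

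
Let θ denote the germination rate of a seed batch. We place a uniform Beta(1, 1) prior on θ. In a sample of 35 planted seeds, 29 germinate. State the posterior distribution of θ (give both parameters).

Observing 29 successes and 6 failures updates Beta(1, 1) by adding the success and failure counts to the two shape parameters: α = 1+29 = 30, β = 1+6 = 7.

Posterior: Beta(30, 7)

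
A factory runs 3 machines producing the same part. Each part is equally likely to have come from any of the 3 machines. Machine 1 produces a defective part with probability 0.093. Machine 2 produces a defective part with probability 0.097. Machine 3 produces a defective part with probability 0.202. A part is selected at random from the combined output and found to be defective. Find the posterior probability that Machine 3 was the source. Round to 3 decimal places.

P(defective|M1) = 0.093; P(defective|M2) = 0.097; P(defective|M3) = 0.202.
Prior × likelihood for each source: 0.333333·0.093=0.03100, 0.333333·0.097=0.03233, 0.333333·0.202=0.06733. Summing gives P(defective) = 0.13067.
P(Machine 3 | defective) = 0.06733 / 0.13067 = 0.515.

Posterior probability ≈ 0.515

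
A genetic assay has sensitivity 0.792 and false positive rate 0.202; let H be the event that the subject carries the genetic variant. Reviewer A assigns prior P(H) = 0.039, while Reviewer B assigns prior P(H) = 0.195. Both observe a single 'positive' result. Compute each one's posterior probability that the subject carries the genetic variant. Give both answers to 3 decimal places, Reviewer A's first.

P('+'|H) = 0.792, P('+'|¬H) = 0.202.
Reviewer A: numerator 0.792·0.039 = 0.030888; evidence = 0.030888+0.202·0.961 = 0.22501; posterior = 0.137.
Reviewer B: numerator 0.792·0.195 = 0.15444; evidence = 0.15444+0.202·0.805 = 0.31705; posterior = 0.487.

Reviewer A: 0.137; Reviewer B: 0.487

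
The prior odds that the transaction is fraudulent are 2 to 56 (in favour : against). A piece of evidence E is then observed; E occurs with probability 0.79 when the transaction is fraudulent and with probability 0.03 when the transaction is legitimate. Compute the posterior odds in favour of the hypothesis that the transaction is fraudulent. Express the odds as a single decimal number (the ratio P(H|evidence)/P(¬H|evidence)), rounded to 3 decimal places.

Prior odds = 2/56 = 0.035714. In log-odds, ln(0.035714) = -3.3322.
Add log likelihood ratio: ln(26.333) = 3.2708.
Posterior log-odds = -0.061369, so posterior odds = exp(-0.061369) = 0.94048.

Posterior odds ≈ 0.940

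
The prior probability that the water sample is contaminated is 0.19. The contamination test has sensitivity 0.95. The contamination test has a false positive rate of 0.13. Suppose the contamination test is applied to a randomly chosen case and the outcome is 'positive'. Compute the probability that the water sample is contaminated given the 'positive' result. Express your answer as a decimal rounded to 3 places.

P(H | E) ≈ 0.632

Let H be the event that the water sample is contaminated. P(H) = 0.19, so P(¬H) = 0.81. With E the 'positive' result, P(E|H) = 0.95 and P(E|¬H) = 0.13.
P(E) = 0.95·0.19 + 0.13·0.81 = 0.18050 + 0.10530 = 0.28580.
By Bayes' theorem, P(H|E) = 0.18050 / 0.28580 = 0.632.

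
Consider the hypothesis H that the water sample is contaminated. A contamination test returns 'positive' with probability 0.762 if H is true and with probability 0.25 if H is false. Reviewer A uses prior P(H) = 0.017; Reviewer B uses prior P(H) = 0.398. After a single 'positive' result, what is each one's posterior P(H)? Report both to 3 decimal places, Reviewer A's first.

P('+'|H) = 0.762, P('+'|¬H) = 0.25.
Reviewer A: numerator 0.762·0.017 = 0.012954; evidence = 0.012954+0.25·0.983 = 0.25870; posterior = 0.050.
Reviewer B: numerator 0.762·0.398 = 0.30328; evidence = 0.30328+0.25·0.602 = 0.45378; posterior = 0.668.

Reviewer A: 0.050; Reviewer B: 0.668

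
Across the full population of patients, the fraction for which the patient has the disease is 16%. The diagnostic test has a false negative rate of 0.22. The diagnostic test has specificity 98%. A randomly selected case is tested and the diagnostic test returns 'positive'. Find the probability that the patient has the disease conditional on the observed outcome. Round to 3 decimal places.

P(H | E) ≈ 0.881

Let H be the event that the patient has the disease. P(H) = 0.16, so P(¬H) = 0.84. With E the 'positive' result, P(E|H) = 0.78 and P(E|¬H) = 0.02.
P(E) = 0.78·0.16 + 0.02·0.84 = 0.12480 + 0.016800 = 0.14160.
By Bayes' theorem, P(H|E) = 0.12480 / 0.14160 = 0.881.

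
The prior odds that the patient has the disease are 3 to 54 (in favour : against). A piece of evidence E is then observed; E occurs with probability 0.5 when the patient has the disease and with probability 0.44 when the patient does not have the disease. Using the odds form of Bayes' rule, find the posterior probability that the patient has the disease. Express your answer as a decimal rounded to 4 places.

Posterior probability ≈ 0.0594

Prior odds = 3/54 = 0.055556. In log-odds, ln(0.055556) = -2.8904.
Add log likelihood ratio: ln(1.1364) = 0.12783.
Posterior log-odds = -2.7625, so posterior odds = exp(-2.7625) = 0.063131. Converting, P(H|E) = 0.063131/1.0631 = 0.0594.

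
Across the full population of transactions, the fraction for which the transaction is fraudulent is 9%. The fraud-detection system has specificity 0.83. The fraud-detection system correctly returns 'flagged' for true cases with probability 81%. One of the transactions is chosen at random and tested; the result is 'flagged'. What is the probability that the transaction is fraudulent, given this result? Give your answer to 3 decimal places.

P(H | E) ≈ 0.320

Write H for 'the transaction is fraudulent'. Prior odds H:¬H = 0.09/0.91 = 0.098901. For the 'flagged' outcome, the likelihood ratio is 0.81/0.17 = 4.7647.
Posterior odds = 0.098901 × 4.7647 = 0.47123, so P(H|E) = 0.47123/(1+0.47123) = 0.320.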